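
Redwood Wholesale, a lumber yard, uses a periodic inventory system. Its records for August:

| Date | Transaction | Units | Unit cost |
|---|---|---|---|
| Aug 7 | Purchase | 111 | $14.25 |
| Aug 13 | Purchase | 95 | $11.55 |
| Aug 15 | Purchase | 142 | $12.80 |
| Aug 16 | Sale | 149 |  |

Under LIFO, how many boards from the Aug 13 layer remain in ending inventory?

Aug 16, 149 sold [LIFO — newest first]: 142 @ $12.80 + 7 @ $11.55 = $1,898.45
Ending inventory: 111 @ $14.25 + 88 @ $11.55 = $2,598.15

88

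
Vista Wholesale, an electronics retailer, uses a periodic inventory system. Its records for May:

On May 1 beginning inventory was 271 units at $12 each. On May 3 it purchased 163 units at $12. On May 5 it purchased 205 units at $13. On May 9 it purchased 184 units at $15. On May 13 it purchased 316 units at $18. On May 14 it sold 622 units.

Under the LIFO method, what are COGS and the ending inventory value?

May 14, 622 sold [LIFO — newest first]: 316 @ $18 + 184 @ $15 + 122 @ $13 = $10,034
Ending inventory: 271 @ $12 + 163 @ $12 + 83 @ $13 = $6,287
Check: goods available $16,321 = COGS $10,034 + ending $6,287

COGS = $10,034; ending inventory = $6,287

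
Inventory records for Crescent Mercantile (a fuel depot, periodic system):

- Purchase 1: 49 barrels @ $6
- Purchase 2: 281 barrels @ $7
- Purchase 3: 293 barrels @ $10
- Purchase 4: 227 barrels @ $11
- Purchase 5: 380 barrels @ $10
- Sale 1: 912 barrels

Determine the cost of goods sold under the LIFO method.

Sale 1 (912) [LIFO — newest first]: 380 @ $10 + 227 @ $11 + 293 @ $10 + 12 @ $7 = $9,311
Ending inventory: 49 @ $6 + 269 @ $7 = $2,177

COGS = $9,311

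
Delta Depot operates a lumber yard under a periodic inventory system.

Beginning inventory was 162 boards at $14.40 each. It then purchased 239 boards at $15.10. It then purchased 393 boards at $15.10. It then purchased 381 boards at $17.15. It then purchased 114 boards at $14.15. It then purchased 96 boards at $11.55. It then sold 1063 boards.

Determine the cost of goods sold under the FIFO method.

COGS = $16,489.35

Sale 1 (1063) [FIFO — oldest first]: 162 @ $14.40 + 239 @ $15.10 + 393 @ $15.10 + 269 @ $17.15 = $16,489.35
Ending inventory: 112 @ $17.15 + 114 @ $14.15 + 96 @ $11.55 = $4,642.70
Check: goods available $21,132.05 = COGS $16,489.35 + ending $4,642.70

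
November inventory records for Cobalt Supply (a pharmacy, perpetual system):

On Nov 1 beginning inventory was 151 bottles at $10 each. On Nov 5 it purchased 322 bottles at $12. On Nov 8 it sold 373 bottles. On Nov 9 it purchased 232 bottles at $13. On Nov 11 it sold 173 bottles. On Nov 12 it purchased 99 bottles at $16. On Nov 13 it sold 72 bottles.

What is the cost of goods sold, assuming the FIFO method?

Nov 8, 373 sold [FIFO — oldest first]: 151 @ $10 + 222 @ $12 = $4,174
Nov 11, 173 sold [FIFO — oldest first]: 100 @ $12 + 73 @ $13 = $2,149
Nov 13, 72 sold [FIFO — oldest first]: 72 @ $13 = $936
Total COGS = $4,174 + $2,149 + $936 = $7,259
Ending inventory: 87 @ $13 + 99 @ $16 = $2,715

COGS = $7,259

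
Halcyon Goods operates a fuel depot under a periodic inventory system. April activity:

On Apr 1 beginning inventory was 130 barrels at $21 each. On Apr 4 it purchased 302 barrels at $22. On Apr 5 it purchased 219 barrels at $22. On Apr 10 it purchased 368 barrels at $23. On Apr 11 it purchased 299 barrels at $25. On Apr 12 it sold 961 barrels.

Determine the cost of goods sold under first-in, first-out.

Apr 12, 961 sold [FIFO — oldest first]: 130 @ $21 + 302 @ $22 + 219 @ $22 + 310 @ $23 = $21,322
Ending inventory: 58 @ $23 + 299 @ $25 = $8,809

COGS = $21,322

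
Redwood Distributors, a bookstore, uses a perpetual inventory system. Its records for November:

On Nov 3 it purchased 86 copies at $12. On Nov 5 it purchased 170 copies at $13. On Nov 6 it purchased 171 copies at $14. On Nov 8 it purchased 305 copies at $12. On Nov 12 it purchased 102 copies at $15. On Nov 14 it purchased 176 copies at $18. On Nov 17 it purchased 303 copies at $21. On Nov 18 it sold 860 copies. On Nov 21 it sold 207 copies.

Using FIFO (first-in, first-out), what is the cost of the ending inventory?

Ending inventory = $5,166

Nov 18, 860 sold [FIFO — oldest first]: 86 @ $12 + 170 @ $13 + 171 @ $14 + 305 @ $12 + 102 @ $15 + 26 @ $18 = $11,294
Nov 21, 207 sold [FIFO — oldest first]: 150 @ $18 + 57 @ $21 = $3,897
Total COGS = $11,294 + $3,897 = $15,191
Ending inventory: 246 @ $21 = $5,166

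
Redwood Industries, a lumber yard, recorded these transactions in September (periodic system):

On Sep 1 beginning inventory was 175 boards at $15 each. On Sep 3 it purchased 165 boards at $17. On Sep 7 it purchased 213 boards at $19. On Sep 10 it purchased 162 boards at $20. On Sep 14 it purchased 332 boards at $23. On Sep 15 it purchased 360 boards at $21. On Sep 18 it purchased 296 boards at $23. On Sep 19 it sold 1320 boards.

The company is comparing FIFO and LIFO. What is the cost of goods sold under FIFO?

COGS = $26,086

FIFO COGS: 175 @ $15 + 165 @ $17 + 213 @ $19 + 162 @ $20 + 332 @ $23 + 273 @ $21 = $26,086
LIFO COGS: 296 @ $23 + 360 @ $21 + 332 @ $23 + 162 @ $20 + 170 @ $19 = $28,474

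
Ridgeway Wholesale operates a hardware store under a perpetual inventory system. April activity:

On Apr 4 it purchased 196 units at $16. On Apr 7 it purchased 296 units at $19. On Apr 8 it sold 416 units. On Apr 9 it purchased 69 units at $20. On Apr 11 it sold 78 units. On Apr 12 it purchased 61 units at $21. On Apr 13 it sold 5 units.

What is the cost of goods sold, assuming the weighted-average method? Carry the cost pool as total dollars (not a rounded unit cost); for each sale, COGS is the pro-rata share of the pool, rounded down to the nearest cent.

After Apr 4: 196 on hand, pool $3,136.00 (≈ $16.0000 each)
After Apr 7: 492 on hand, pool $8,760.00 (≈ $17.8049 each)
Apr 8, sell 416: 416/492 × $8,760.00 → $7,406.82
After Apr 9: 145 on hand, pool $2,733.18 (≈ $18.8495 each)
Apr 11, sell 78: 78/145 × $2,733.18 → $1,470.26
After Apr 12: 128 on hand, pool $2,543.92 (≈ $19.8744 each)
Apr 13, sell 5: 5/128 × $2,543.92 → $99.37
Total COGS = $7,406.82 + $1,470.26 + $99.37 = $8,976.45
Ending inventory (cost pool remaining) = $2,444.55
Check: goods available $11,421.00 = COGS $8,976.45 + ending $2,444.55

COGS = $8,976.45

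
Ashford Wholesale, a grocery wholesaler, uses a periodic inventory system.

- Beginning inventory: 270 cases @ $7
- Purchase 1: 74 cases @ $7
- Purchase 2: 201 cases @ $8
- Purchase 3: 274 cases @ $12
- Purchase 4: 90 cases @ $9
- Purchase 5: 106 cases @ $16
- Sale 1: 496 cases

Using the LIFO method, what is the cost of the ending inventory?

Sale 1 (496) [LIFO — newest first]: 106 @ $16 + 90 @ $9 + 274 @ $12 + 26 @ $8 = $6,002
Ending inventory: 270 @ $7 + 74 @ $7 + 175 @ $8 = $3,808
Check: goods available $9,810 = COGS $6,002 + ending $3,808

Ending inventory = $3,808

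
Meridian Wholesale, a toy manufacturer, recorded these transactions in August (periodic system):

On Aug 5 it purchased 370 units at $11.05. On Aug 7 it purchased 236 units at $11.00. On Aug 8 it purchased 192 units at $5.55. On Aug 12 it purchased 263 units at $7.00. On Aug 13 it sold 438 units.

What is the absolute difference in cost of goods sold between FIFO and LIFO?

FIFO COGS: 370 @ $11.05 + 68 @ $11.00 = $4,836.50
LIFO COGS: 263 @ $7.00 + 175 @ $5.55 = $2,812.25
Difference = |$4,836.50 − $2,812.25| = $2,024.25

$2,024.25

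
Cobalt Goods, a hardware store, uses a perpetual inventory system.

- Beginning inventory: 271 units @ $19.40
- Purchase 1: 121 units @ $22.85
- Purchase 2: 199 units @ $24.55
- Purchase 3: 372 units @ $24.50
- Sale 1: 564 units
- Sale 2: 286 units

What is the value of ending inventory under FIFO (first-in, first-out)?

Ending inventory = $2,768.50

Sale 1 (564) [FIFO — oldest first]: 271 @ $19.40 + 121 @ $22.85 + 172 @ $24.55 = $12,244.85
Sale 2 (286) [FIFO — oldest first]: 27 @ $24.55 + 259 @ $24.50 = $7,008.35
Total COGS = $12,244.85 + $7,008.35 = $19,253.20
Ending inventory: 113 @ $24.50 = $2,768.50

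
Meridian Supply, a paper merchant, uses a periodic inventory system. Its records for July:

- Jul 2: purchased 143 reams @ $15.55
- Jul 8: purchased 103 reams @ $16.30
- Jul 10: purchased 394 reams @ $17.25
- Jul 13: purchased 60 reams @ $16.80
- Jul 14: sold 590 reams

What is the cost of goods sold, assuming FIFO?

COGS = $9,836.55

Jul 14, 590 sold [FIFO — oldest first]: 143 @ $15.55 + 103 @ $16.30 + 344 @ $17.25 = $9,836.55
Ending inventory: 50 @ $17.25 + 60 @ $16.80 = $1,870.50
Check: goods available $11,707.05 = COGS $9,836.55 + ending $1,870.50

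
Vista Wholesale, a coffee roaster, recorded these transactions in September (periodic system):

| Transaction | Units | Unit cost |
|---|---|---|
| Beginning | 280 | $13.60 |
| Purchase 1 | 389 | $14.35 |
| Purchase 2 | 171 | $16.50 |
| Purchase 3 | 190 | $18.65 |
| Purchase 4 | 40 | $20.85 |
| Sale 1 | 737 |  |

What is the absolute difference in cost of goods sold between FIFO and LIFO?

FIFO COGS: 280 @ $13.60 + 389 @ $14.35 + 68 @ $16.50 = $10,512.15
LIFO COGS: 40 @ $20.85 + 190 @ $18.65 + 171 @ $16.50 + 336 @ $14.35 = $12,020.60
Difference = |$10,512.15 − $12,020.60| = $1,508.45

$1,508.45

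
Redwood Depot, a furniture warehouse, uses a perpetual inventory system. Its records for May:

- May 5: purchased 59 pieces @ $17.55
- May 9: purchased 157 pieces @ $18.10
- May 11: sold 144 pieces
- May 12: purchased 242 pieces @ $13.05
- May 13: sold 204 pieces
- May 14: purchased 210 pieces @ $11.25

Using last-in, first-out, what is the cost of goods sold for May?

May 11, 144 sold [LIFO — newest first]: 144 @ $18.10 = $2,606.40
May 13, 204 sold [LIFO — newest first]: 204 @ $13.05 = $2,662.20
Total COGS = $2,606.40 + $2,662.20 = $5,268.60
Ending inventory: 59 @ $17.55 + 13 @ $18.10 + 38 @ $13.05 + 210 @ $11.25 = $4,129.15

COGS = $5,268.60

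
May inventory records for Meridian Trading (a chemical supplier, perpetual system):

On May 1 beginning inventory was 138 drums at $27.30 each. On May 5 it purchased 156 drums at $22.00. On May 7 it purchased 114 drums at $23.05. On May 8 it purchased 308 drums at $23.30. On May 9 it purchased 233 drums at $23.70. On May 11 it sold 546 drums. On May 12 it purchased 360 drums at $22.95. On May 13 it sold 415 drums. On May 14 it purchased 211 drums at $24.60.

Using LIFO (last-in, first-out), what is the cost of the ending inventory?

May 11, 546 sold [LIFO — newest first]: 233 @ $23.70 + 308 @ $23.30 + 5 @ $23.05 = $12,813.75
May 13, 415 sold [LIFO — newest first]: 360 @ $22.95 + 55 @ $23.05 = $9,529.75
Total COGS = $12,813.75 + $9,529.75 = $22,343.50
Ending inventory: 138 @ $27.30 + 156 @ $22.00 + 54 @ $23.05 + 211 @ $24.60 = $13,634.70
Check: goods available $35,978.20 = COGS $22,343.50 + ending $13,634.70

Ending inventory = $13,634.70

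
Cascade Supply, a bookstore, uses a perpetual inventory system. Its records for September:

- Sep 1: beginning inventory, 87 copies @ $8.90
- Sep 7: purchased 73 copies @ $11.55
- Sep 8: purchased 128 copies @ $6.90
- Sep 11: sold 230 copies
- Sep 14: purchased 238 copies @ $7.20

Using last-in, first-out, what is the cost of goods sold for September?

COGS = $1,984.45

Sep 11, 230 sold [LIFO — newest first]: 128 @ $6.90 + 73 @ $11.55 + 29 @ $8.90 = $1,984.45
Ending inventory: 58 @ $8.90 + 238 @ $7.20 = $2,229.80
Check: goods available $4,214.25 = COGS $1,984.45 + ending $2,229.80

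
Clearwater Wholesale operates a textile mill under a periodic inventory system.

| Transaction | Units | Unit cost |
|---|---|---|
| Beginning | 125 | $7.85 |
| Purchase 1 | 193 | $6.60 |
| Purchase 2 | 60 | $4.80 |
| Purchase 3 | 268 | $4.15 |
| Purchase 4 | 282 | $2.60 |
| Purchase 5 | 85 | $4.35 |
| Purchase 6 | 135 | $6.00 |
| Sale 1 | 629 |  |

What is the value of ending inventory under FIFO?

Ending inventory = $1,983.50

Sale 1 (629) [FIFO — oldest first]: 125 @ $7.85 + 193 @ $6.60 + 60 @ $4.80 + 251 @ $4.15 = $3,584.70
Ending inventory: 17 @ $4.15 + 282 @ $2.60 + 85 @ $4.35 + 135 @ $6.00 = $1,983.50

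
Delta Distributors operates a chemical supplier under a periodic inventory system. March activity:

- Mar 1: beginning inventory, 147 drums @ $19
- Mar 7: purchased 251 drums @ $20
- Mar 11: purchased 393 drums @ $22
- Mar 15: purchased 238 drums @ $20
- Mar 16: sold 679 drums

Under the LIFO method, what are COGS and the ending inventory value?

Mar 16, 679 sold [LIFO — newest first]: 238 @ $20 + 393 @ $22 + 48 @ $20 = $14,366
Ending inventory: 147 @ $19 + 203 @ $20 = $6,853
Check: goods available $21,219 = COGS $14,366 + ending $6,853

COGS = $14,366; ending inventory = $6,853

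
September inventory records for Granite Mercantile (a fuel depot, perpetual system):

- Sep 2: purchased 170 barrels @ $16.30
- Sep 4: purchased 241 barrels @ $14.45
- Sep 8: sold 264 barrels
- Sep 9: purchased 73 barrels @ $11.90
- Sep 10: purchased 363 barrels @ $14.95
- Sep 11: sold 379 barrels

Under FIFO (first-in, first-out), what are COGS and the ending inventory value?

COGS = $9,499.20; ending inventory = $3,049.80

Sep 8, 264 sold [FIFO — oldest first]: 170 @ $16.30 + 94 @ $14.45 = $4,129.30
Sep 11, 379 sold [FIFO — oldest first]: 147 @ $14.45 + 73 @ $11.90 + 159 @ $14.95 = $5,369.90
Total COGS = $4,129.30 + $5,369.90 = $9,499.20
Ending inventory: 204 @ $14.95 = $3,049.80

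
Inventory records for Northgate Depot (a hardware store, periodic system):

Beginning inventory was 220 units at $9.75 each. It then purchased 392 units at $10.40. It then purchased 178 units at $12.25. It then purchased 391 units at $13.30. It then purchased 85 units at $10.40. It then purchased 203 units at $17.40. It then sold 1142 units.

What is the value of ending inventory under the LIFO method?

Sale 1 (1142) [LIFO — newest first]: 203 @ $17.40 + 85 @ $10.40 + 391 @ $13.30 + 178 @ $12.25 + 285 @ $10.40 = $14,761.00
Ending inventory: 220 @ $9.75 + 107 @ $10.40 = $3,257.80

Ending inventory = $3,257.80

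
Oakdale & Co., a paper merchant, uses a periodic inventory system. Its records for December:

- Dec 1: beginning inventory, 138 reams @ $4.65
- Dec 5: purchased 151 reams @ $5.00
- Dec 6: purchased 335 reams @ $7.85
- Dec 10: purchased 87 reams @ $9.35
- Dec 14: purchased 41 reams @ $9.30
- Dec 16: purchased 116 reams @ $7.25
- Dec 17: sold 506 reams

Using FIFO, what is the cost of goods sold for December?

Dec 17, 506 sold [FIFO — oldest first]: 138 @ $4.65 + 151 @ $5.00 + 217 @ $7.85 = $3,100.15
Ending inventory: 118 @ $7.85 + 87 @ $9.35 + 41 @ $9.30 + 116 @ $7.25 = $2,962.05

COGS = $3,100.15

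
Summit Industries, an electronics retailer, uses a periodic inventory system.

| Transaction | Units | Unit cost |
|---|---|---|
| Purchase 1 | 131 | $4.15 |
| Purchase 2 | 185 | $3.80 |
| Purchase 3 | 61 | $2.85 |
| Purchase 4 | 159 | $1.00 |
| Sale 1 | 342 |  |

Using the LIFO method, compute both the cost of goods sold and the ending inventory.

COGS = $796.45; ending inventory = $783.05

Sale 1 (342) [LIFO — newest first]: 159 @ $1.00 + 61 @ $2.85 + 122 @ $3.80 = $796.45
Ending inventory: 131 @ $4.15 + 63 @ $3.80 = $783.05
Check: goods available $1,579.50 = COGS $796.45 + ending $783.05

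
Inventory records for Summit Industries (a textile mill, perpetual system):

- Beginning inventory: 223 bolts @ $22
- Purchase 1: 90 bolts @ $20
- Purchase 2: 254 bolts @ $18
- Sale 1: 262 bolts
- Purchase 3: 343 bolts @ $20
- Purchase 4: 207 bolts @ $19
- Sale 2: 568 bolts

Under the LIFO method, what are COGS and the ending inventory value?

COGS = $15,885; ending inventory = $6,186

Sale 1 (262) [LIFO — newest first]: 254 @ $18 + 8 @ $20 = $4,732
Sale 2 (568) [LIFO — newest first]: 207 @ $19 + 343 @ $20 + 18 @ $20 = $11,153
Total COGS = $4,732 + $11,153 = $15,885
Ending inventory: 223 @ $22 + 64 @ $20 = $6,186
Check: goods available $22,071 = COGS $15,885 + ending $6,186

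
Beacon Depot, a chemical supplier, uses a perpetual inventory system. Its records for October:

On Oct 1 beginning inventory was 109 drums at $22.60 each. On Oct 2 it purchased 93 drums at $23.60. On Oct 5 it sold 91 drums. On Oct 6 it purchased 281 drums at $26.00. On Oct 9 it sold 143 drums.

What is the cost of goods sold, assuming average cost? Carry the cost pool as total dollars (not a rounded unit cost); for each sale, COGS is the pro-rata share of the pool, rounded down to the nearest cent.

After Oct 1: 109 on hand, pool $2,463.40 (≈ $22.6000 each)
After Oct 2: 202 on hand, pool $4,658.20 (≈ $23.0604 each)
Oct 5, sell 91: 91/202 × $4,658.20 → $2,098.49
After Oct 6: 392 on hand, pool $9,865.71 (≈ $25.1676 each)
Oct 9, sell 143: 143/392 × $9,865.71 → $3,598.97
Total COGS = $2,098.49 + $3,598.97 = $5,697.46
Ending inventory (cost pool remaining) = $6,266.74

COGS = $5,697.46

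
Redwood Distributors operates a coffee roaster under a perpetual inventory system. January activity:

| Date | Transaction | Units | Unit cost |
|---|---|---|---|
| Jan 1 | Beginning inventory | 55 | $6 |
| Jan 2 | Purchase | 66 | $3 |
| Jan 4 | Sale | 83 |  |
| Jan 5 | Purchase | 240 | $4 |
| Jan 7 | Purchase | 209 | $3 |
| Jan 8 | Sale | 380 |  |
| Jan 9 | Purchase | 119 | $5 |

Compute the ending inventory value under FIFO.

Ending inventory = $916

Jan 4, 83 sold [FIFO — oldest first]: 55 @ $6 + 28 @ $3 = $414
Jan 8, 380 sold [FIFO — oldest first]: 38 @ $3 + 240 @ $4 + 102 @ $3 = $1,380
Total COGS = $414 + $1,380 = $1,794
Ending inventory: 107 @ $3 + 119 @ $5 = $916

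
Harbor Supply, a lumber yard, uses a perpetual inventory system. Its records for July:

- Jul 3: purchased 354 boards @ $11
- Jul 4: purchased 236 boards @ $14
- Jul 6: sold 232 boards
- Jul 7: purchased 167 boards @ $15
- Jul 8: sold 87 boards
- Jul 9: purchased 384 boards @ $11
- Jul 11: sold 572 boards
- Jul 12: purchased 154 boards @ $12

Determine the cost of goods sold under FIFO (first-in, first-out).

COGS = $11,177

Jul 6, 232 sold [FIFO — oldest first]: 232 @ $11 = $2,552
Jul 8, 87 sold [FIFO — oldest first]: 87 @ $11 = $957
Jul 11, 572 sold [FIFO — oldest first]: 35 @ $11 + 236 @ $14 + 167 @ $15 + 134 @ $11 = $7,668
Total COGS = $2,552 + $957 + $7,668 = $11,177
Ending inventory: 250 @ $11 + 154 @ $12 = $4,598
Check: goods available $15,775 = COGS $11,177 + ending $4,598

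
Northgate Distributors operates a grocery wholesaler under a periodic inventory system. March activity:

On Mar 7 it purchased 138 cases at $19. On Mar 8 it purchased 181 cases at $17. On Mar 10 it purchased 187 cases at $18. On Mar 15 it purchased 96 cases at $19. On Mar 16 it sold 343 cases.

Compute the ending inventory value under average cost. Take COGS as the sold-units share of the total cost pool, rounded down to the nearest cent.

Ending inventory = $4,684.81

Mar 16, sell 343: 343/602 × $10,889.00 → $6,204.19
Ending inventory (cost pool remaining) = $4,684.81
Check: goods available $10,889.00 = COGS $6,204.19 + ending $4,684.81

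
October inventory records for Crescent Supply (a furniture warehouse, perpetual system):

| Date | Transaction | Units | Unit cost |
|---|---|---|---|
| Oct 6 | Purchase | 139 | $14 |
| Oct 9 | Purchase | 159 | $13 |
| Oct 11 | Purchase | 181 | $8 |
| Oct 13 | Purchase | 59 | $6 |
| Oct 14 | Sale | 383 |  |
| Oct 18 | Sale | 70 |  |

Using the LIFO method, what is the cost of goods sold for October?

COGS = $4,625

Oct 14, 383 sold [LIFO — newest first]: 59 @ $6 + 181 @ $8 + 143 @ $13 = $3,661
Oct 18, 70 sold [LIFO — newest first]: 16 @ $13 + 54 @ $14 = $964
Total COGS = $3,661 + $964 = $4,625
Ending inventory: 85 @ $14 = $1,190
Check: goods available $5,815 = COGS $4,625 + ending $1,190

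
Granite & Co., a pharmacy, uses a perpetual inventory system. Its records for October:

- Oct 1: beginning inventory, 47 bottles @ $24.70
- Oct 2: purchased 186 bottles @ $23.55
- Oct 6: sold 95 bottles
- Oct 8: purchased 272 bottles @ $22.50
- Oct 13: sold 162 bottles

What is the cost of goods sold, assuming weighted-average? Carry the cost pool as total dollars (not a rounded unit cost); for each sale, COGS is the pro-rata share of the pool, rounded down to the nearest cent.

COGS = $5,974.18

After Oct 1: 47 on hand, pool $1,160.90 (≈ $24.7000 each)
After Oct 2: 233 on hand, pool $5,541.20 (≈ $23.7820 each)
Oct 6, sell 95: 95/233 × $5,541.20 → $2,259.28
After Oct 8: 410 on hand, pool $9,401.92 (≈ $22.9315 each)
Oct 13, sell 162: 162/410 × $9,401.92 → $3,714.90
Total COGS = $2,259.28 + $3,714.90 = $5,974.18
Ending inventory (cost pool remaining) = $5,687.02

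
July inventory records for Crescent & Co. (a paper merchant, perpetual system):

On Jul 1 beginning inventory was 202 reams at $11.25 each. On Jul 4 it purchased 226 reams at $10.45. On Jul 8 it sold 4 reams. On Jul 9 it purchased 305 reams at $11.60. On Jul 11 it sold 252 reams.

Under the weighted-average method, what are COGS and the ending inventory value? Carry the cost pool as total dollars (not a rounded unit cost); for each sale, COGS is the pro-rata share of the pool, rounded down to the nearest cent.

After Jul 1: 202 on hand, pool $2,272.50 (≈ $11.2500 each)
After Jul 4: 428 on hand, pool $4,634.20 (≈ $10.8276 each)
Jul 8, sell 4: 4/428 × $4,634.20 → $43.31
After Jul 9: 729 on hand, pool $8,128.89 (≈ $11.1507 each)
Jul 11, sell 252: 252/729 × $8,128.89 → $2,809.98
Total COGS = $43.31 + $2,809.98 = $2,853.29
Ending inventory (cost pool remaining) = $5,318.91

COGS = $2,853.29; ending inventory = $5,318.91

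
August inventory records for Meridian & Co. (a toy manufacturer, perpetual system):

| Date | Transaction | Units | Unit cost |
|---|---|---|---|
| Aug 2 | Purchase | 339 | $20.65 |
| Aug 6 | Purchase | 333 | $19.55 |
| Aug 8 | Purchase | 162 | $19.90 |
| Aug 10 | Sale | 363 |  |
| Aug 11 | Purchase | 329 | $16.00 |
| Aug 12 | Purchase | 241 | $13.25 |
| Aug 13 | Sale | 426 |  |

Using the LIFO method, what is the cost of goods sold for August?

COGS = $13,306.60

Aug 10, 363 sold [LIFO — newest first]: 162 @ $19.90 + 201 @ $19.55 = $7,153.35
Aug 13, 426 sold [LIFO — newest first]: 241 @ $13.25 + 185 @ $16.00 = $6,153.25
Total COGS = $7,153.35 + $6,153.25 = $13,306.60
Ending inventory: 339 @ $20.65 + 132 @ $19.55 + 144 @ $16.00 = $11,884.95
Check: goods available $25,191.55 = COGS $13,306.60 + ending $11,884.95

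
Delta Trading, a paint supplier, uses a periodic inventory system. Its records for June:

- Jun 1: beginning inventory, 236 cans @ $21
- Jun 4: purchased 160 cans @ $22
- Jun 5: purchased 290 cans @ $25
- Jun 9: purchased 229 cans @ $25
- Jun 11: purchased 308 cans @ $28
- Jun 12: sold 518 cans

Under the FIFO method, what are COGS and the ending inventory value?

COGS = $11,526; ending inventory = $18,549

Jun 12, 518 sold [FIFO — oldest first]: 236 @ $21 + 160 @ $22 + 122 @ $25 = $11,526
Ending inventory: 168 @ $25 + 229 @ $25 + 308 @ $28 = $18,549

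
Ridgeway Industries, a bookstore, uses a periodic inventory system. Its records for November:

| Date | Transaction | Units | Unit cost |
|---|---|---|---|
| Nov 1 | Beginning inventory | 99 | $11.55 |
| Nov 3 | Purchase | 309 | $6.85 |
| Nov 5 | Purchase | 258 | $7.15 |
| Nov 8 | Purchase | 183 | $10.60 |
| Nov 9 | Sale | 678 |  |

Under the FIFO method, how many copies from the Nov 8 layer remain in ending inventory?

Nov 9, 678 sold [FIFO — oldest first]: 99 @ $11.55 + 309 @ $6.85 + 258 @ $7.15 + 12 @ $10.60 = $5,232.00
Ending inventory: 171 @ $10.60 = $1,812.60

171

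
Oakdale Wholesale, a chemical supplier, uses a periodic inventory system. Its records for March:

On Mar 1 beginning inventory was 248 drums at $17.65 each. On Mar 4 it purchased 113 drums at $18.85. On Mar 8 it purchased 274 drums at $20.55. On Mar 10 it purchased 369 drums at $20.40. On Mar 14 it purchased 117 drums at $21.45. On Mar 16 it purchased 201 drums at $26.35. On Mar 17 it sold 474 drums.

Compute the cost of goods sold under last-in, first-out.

COGS = $10,988.40

Mar 17, 474 sold [LIFO — newest first]: 201 @ $26.35 + 117 @ $21.45 + 156 @ $20.40 = $10,988.40
Ending inventory: 248 @ $17.65 + 113 @ $18.85 + 274 @ $20.55 + 213 @ $20.40 = $16,483.15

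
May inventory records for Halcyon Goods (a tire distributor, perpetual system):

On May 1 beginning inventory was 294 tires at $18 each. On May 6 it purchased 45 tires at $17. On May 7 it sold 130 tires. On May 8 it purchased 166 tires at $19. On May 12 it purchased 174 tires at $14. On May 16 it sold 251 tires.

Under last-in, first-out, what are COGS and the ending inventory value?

May 7, 130 sold [LIFO — newest first]: 45 @ $17 + 85 @ $18 = $2,295
May 16, 251 sold [LIFO — newest first]: 174 @ $14 + 77 @ $19 = $3,899
Total COGS = $2,295 + $3,899 = $6,194
Ending inventory: 209 @ $18 + 89 @ $19 = $5,453

COGS = $6,194; ending inventory = $5,453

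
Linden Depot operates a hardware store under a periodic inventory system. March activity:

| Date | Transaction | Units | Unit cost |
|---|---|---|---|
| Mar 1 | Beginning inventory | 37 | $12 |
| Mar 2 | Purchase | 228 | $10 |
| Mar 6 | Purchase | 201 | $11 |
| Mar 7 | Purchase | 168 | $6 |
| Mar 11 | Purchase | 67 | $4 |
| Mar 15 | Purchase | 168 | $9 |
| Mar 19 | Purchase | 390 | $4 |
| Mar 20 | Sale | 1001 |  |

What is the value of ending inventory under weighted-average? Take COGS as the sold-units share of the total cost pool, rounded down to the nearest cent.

Mar 20, sell 1001: 1001/1259 × $9,283.00 → $7,380.68
Ending inventory (cost pool remaining) = $1,902.32

Ending inventory = $1,902.32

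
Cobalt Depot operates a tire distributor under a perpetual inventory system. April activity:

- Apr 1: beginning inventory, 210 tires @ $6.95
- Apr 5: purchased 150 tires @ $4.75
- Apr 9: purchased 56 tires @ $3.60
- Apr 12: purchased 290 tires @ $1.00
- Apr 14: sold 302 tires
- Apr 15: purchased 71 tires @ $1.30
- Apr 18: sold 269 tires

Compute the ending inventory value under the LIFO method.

Ending inventory = $1,431.70

Apr 14, 302 sold [LIFO — newest first]: 290 @ $1.00 + 12 @ $3.60 = $333.20
Apr 18, 269 sold [LIFO — newest first]: 71 @ $1.30 + 44 @ $3.60 + 150 @ $4.75 + 4 @ $6.95 = $991.00
Total COGS = $333.20 + $991.00 = $1,324.20
Ending inventory: 206 @ $6.95 = $1,431.70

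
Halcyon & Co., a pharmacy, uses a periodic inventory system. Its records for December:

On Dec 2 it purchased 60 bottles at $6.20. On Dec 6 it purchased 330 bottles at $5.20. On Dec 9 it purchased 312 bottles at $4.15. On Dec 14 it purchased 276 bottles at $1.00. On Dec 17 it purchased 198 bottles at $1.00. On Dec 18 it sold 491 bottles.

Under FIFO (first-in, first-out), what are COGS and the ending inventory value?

COGS = $2,507.15; ending inventory = $1,349.65

Dec 18, 491 sold [FIFO — oldest first]: 60 @ $6.20 + 330 @ $5.20 + 101 @ $4.15 = $2,507.15
Ending inventory: 211 @ $4.15 + 276 @ $1.00 + 198 @ $1.00 = $1,349.65
Check: goods available $3,856.80 = COGS $2,507.15 + ending $1,349.65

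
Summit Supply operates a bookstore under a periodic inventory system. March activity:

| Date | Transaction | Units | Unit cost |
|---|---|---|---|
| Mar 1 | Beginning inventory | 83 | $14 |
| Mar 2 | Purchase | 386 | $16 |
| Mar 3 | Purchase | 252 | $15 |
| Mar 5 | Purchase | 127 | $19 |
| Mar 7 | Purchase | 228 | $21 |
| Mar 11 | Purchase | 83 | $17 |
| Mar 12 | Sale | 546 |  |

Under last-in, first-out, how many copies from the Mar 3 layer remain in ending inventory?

144

Mar 12, 546 sold [LIFO — newest first]: 83 @ $17 + 228 @ $21 + 127 @ $19 + 108 @ $15 = $10,232
Ending inventory: 83 @ $14 + 386 @ $16 + 144 @ $15 = $9,498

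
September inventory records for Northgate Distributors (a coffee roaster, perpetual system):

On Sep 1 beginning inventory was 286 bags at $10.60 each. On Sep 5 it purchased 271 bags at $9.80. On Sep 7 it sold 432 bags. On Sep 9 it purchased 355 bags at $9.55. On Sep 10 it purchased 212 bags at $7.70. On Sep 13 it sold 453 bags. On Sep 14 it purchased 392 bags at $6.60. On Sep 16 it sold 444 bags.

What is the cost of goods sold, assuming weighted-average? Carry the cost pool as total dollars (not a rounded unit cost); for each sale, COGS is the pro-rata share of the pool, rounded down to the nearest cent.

COGS = $11,885.79

After Sep 1: 286 on hand, pool $3,031.60 (≈ $10.6000 each)
After Sep 5: 557 on hand, pool $5,687.40 (≈ $10.2108 each)
Sep 7, sell 432: 432/557 × $5,687.40 → $4,411.05
After Sep 9: 480 on hand, pool $4,666.60 (≈ $9.7221 each)
After Sep 10: 692 on hand, pool $6,299.00 (≈ $9.1026 each)
Sep 13, sell 453: 453/692 × $6,299.00 → $4,123.47
After Sep 14: 631 on hand, pool $4,762.73 (≈ $7.5479 each)
Sep 16, sell 444: 444/631 × $4,762.73 → $3,351.27
Total COGS = $4,411.05 + $4,123.47 + $3,351.27 = $11,885.79
Ending inventory (cost pool remaining) = $1,411.46
Check: goods available $13,297.25 = COGS $11,885.79 + ending $1,411.46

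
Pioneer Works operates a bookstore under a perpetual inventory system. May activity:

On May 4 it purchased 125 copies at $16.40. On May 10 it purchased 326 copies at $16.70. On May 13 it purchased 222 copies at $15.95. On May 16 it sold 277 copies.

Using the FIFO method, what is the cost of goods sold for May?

May 16, 277 sold [FIFO — oldest first]: 125 @ $16.40 + 152 @ $16.70 = $4,588.40
Ending inventory: 174 @ $16.70 + 222 @ $15.95 = $6,446.70
Check: goods available $11,035.10 = COGS $4,588.40 + ending $6,446.70

COGS = $4,588.40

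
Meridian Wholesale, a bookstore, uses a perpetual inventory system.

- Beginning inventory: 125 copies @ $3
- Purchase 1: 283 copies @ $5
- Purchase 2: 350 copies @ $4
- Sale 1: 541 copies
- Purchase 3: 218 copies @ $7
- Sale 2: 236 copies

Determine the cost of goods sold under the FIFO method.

COGS = $3,323

Sale 1 (541) [FIFO — oldest first]: 125 @ $3 + 283 @ $5 + 133 @ $4 = $2,322
Sale 2 (236) [FIFO — oldest first]: 217 @ $4 + 19 @ $7 = $1,001
Total COGS = $2,322 + $1,001 = $3,323
Ending inventory: 199 @ $7 = $1,393
Check: goods available $4,716 = COGS $3,323 + ending $1,393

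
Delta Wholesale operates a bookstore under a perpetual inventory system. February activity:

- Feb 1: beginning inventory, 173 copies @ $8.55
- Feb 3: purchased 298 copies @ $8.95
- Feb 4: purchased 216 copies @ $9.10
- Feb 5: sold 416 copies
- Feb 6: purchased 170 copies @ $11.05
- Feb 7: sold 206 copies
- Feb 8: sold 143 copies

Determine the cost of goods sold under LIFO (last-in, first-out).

Feb 5, 416 sold [LIFO — newest first]: 216 @ $9.10 + 200 @ $8.95 = $3,755.60
Feb 7, 206 sold [LIFO — newest first]: 170 @ $11.05 + 36 @ $8.95 = $2,200.70
Feb 8, 143 sold [LIFO — newest first]: 62 @ $8.95 + 81 @ $8.55 = $1,247.45
Total COGS = $3,755.60 + $2,200.70 + $1,247.45 = $7,203.75
Ending inventory: 92 @ $8.55 = $786.60

COGS = $7,203.75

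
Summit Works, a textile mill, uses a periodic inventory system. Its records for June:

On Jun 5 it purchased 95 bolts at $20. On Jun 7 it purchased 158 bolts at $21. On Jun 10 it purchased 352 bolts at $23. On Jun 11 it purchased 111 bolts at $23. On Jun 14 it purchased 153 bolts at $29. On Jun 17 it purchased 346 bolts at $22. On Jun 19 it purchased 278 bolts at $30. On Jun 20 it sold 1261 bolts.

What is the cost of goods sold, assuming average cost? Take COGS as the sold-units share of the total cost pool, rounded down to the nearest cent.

COGS = $30,622.11

Jun 20, sell 1261: 1261/1493 × $36,256.00 → $30,622.11
Ending inventory (cost pool remaining) = $5,633.89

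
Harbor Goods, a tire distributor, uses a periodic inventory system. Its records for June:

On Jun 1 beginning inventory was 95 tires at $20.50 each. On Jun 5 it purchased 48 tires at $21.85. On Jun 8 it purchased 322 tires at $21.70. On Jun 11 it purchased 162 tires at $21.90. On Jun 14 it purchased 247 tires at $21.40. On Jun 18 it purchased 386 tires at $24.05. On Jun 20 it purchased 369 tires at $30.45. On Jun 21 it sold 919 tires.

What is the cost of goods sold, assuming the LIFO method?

Jun 21, 919 sold [LIFO — newest first]: 369 @ $30.45 + 386 @ $24.05 + 164 @ $21.40 = $24,028.95
Ending inventory: 95 @ $20.50 + 48 @ $21.85 + 322 @ $21.70 + 162 @ $21.90 + 83 @ $21.40 = $15,307.70
Check: goods available $39,336.65 = COGS $24,028.95 + ending $15,307.70

COGS = $24,028.95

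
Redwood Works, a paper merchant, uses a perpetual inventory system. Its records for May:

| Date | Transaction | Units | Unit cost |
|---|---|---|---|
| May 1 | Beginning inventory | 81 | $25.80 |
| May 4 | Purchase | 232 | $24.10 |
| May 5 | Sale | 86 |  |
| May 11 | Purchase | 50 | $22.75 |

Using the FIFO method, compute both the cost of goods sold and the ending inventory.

COGS = $2,210.30; ending inventory = $6,608.20

May 5, 86 sold [FIFO — oldest first]: 81 @ $25.80 + 5 @ $24.10 = $2,210.30
Ending inventory: 227 @ $24.10 + 50 @ $22.75 = $6,608.20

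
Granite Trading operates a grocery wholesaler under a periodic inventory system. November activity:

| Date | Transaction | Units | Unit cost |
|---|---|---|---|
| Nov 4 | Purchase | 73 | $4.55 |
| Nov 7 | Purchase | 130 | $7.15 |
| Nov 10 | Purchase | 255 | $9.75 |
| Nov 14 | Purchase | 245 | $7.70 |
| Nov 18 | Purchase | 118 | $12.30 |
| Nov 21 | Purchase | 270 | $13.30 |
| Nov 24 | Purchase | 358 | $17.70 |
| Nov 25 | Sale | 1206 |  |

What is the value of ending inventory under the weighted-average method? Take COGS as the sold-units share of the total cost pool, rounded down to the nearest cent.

Ending inventory = $2,853.18

Nov 25, sell 1206: 1206/1449 × $17,013.40 → $14,160.22
Ending inventory (cost pool remaining) = $2,853.18
Check: goods available $17,013.40 = COGS $14,160.22 + ending $2,853.18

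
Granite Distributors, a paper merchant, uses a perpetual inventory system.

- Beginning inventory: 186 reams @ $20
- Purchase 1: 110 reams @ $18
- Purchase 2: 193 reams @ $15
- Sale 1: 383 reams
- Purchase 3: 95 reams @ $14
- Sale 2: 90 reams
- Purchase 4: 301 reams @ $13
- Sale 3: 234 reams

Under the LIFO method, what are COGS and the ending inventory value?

COGS = $10,777; ending inventory = $3,061

Sale 1 (383) [LIFO — newest first]: 193 @ $15 + 110 @ $18 + 80 @ $20 = $6,475
Sale 2 (90) [LIFO — newest first]: 90 @ $14 = $1,260
Sale 3 (234) [LIFO — newest first]: 234 @ $13 = $3,042
Total COGS = $6,475 + $1,260 + $3,042 = $10,777
Ending inventory: 106 @ $20 + 5 @ $14 + 67 @ $13 = $3,061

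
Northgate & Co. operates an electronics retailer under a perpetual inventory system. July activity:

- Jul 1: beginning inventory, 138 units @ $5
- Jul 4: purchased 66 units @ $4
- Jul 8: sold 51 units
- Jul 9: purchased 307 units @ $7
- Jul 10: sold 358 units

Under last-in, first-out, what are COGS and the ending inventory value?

COGS = $2,593; ending inventory = $510

Jul 8, 51 sold [LIFO — newest first]: 51 @ $4 = $204
Jul 10, 358 sold [LIFO — newest first]: 307 @ $7 + 15 @ $4 + 36 @ $5 = $2,389
Total COGS = $204 + $2,389 = $2,593
Ending inventory: 102 @ $5 = $510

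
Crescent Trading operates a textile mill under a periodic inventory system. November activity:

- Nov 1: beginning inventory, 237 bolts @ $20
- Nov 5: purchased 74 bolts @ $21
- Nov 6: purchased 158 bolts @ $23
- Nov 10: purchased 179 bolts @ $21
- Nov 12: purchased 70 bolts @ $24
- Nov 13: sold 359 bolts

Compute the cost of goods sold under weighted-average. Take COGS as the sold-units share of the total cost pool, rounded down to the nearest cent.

COGS = $7,683.50

Nov 13, sell 359: 359/718 × $15,367.00 → $7,683.50
Ending inventory (cost pool remaining) = $7,683.50
Check: goods available $15,367.00 = COGS $7,683.50 + ending $7,683.50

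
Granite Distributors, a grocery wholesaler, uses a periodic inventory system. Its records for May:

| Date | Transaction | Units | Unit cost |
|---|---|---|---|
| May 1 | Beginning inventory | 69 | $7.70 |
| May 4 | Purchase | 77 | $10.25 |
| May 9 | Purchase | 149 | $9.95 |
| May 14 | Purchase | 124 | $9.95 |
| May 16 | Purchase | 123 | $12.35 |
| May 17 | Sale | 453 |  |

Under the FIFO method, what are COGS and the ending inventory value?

COGS = $4,456.80; ending inventory = $1,099.15

May 17, 453 sold [FIFO — oldest first]: 69 @ $7.70 + 77 @ $10.25 + 149 @ $9.95 + 124 @ $9.95 + 34 @ $12.35 = $4,456.80
Ending inventory: 89 @ $12.35 = $1,099.15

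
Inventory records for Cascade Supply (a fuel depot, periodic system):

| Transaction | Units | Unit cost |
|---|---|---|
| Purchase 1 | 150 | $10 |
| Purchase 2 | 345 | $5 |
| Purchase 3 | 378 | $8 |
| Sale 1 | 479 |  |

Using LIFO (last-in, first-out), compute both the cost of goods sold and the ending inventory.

Sale 1 (479) [LIFO — newest first]: 378 @ $8 + 101 @ $5 = $3,529
Ending inventory: 150 @ $10 + 244 @ $5 = $2,720
Check: goods available $6,249 = COGS $3,529 + ending $2,720

COGS = $3,529; ending inventory = $2,720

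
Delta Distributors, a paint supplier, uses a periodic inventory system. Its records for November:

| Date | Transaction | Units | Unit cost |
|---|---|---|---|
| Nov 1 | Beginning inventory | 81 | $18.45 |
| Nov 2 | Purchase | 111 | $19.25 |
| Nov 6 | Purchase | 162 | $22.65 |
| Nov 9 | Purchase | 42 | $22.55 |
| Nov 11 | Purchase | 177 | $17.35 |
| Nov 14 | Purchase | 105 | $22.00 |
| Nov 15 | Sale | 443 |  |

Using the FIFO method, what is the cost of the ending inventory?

Ending inventory = $4,565.50

Nov 15, 443 sold [FIFO — oldest first]: 81 @ $18.45 + 111 @ $19.25 + 162 @ $22.65 + 42 @ $22.55 + 47 @ $17.35 = $9,063.05
Ending inventory: 130 @ $17.35 + 105 @ $22.00 = $4,565.50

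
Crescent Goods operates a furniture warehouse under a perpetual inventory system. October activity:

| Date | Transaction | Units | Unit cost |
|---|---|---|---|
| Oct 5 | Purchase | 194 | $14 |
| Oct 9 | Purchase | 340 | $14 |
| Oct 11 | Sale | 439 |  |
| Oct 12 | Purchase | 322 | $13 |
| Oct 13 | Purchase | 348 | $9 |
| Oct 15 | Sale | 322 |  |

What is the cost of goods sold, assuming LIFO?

Oct 11, 439 sold [LIFO — newest first]: 340 @ $14 + 99 @ $14 = $6,146
Oct 15, 322 sold [LIFO — newest first]: 322 @ $9 = $2,898
Total COGS = $6,146 + $2,898 = $9,044
Ending inventory: 95 @ $14 + 322 @ $13 + 26 @ $9 = $5,750
Check: goods available $14,794 = COGS $9,044 + ending $5,750

COGS = $9,044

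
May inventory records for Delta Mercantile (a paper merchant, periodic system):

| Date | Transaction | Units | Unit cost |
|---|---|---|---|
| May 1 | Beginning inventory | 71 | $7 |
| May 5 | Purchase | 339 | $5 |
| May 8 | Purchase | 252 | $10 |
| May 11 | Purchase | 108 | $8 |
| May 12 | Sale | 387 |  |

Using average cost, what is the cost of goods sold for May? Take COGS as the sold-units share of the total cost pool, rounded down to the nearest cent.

May 12, sell 387: 387/770 × $5,576.00 → $2,802.48
Ending inventory (cost pool remaining) = $2,773.52

COGS = $2,802.48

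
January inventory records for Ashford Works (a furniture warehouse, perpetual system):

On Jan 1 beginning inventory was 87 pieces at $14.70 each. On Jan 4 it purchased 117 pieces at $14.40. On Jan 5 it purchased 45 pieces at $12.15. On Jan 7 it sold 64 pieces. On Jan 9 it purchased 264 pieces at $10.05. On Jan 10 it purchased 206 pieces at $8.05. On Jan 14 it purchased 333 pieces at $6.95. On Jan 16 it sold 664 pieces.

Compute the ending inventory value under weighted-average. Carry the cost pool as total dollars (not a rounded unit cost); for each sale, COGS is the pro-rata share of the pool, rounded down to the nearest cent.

After Jan 1: 87 on hand, pool $1,278.90 (≈ $14.7000 each)
After Jan 4: 204 on hand, pool $2,963.70 (≈ $14.5279 each)
After Jan 5: 249 on hand, pool $3,510.45 (≈ $14.0982 each)
Jan 7, sell 64: 64/249 × $3,510.45 → $902.28
After Jan 9: 449 on hand, pool $5,261.37 (≈ $11.7180 each)
After Jan 10: 655 on hand, pool $6,919.67 (≈ $10.5644 each)
After Jan 14: 988 on hand, pool $9,234.02 (≈ $9.3462 each)
Jan 16, sell 664: 664/988 × $9,234.02 → $6,205.85
Total COGS = $902.28 + $6,205.85 = $7,108.13
Ending inventory (cost pool remaining) = $3,028.17

Ending inventory = $3,028.17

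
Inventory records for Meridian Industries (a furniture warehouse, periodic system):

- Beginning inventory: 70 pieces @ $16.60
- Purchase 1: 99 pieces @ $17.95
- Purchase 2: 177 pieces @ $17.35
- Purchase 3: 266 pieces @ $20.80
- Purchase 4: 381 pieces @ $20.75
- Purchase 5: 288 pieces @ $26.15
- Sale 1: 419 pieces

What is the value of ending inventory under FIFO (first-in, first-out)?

Sale 1 (419) [FIFO — oldest first]: 70 @ $16.60 + 99 @ $17.95 + 177 @ $17.35 + 73 @ $20.80 = $7,528.40
Ending inventory: 193 @ $20.80 + 381 @ $20.75 + 288 @ $26.15 = $19,451.35
Check: goods available $26,979.75 = COGS $7,528.40 + ending $19,451.35

Ending inventory = $19,451.35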